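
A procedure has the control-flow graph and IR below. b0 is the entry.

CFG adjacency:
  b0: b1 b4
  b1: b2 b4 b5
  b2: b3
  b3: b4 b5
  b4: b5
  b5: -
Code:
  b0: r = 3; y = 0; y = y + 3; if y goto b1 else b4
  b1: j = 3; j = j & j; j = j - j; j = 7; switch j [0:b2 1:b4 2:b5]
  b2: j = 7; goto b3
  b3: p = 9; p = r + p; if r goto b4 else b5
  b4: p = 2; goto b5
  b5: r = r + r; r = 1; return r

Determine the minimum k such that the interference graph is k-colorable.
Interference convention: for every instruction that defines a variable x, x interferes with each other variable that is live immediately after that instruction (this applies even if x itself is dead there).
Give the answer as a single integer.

Answer: 2

Analysis:
Block summaries:
  b0: {r,y} / ∅
  b1: {j} / ∅
  b2: {j} / ∅
  b3: {p} / {r}
  b4: {p} / ∅
  b5: {r} / {r}

Liveness:
  b0: in=∅ out={r}
  b1: in={r} out={r}
  b2: in={r} out={r}
  b3: in={r} out={r}
  b4: in={r} out={r}
  b5: in={r} out=∅

Interfere edges:
  j↔{r}
  p↔{r}
  r↔{j,p,y}
  y↔{r}

Chromatic number:
  {j,r} pairwise interfere (2-clique) ⇒ χ ≥ 2
  2-colouring: c0={r}  c1={j,p,y}
  χ = 2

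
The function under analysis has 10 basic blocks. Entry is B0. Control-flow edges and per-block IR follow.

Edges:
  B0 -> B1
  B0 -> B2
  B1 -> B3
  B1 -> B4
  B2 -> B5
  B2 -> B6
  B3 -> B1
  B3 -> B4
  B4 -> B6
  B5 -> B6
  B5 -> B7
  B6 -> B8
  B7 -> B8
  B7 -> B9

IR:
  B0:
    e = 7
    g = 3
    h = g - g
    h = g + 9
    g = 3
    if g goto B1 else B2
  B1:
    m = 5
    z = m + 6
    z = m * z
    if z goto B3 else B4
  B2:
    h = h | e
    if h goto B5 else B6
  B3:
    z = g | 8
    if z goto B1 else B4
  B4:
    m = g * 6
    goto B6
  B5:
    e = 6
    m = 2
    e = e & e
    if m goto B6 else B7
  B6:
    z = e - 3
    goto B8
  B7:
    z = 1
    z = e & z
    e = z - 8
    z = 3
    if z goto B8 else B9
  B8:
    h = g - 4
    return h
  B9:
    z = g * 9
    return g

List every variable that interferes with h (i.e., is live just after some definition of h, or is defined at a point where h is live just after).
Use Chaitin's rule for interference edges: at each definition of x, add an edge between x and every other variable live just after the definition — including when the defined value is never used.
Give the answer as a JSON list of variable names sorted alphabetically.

Answer: ["e", "g"]

Derivation:
Per-block:
  B0: def={e,g,h} ue=∅
  B1: def={m,z} ue=∅
  B2: def={h} ue={e,h}
  B3: def={z} ue={g}
  B4: def={m} ue={g}
  B5: def={e,m} ue=∅
  B6: def={z} ue={e}
  B7: def={e,z} ue={e}
  B8: def={h} ue={g}
  B9: def={z} ue={g}

Backward fixpoint:
  B0 li=∅ lo={e,g,h}
  B1 li={e,g} lo={e,g}
  B2 li={e,g,h} lo={e,g}
  B3 li={e,g} lo={e,g}
  B4 li={e,g} lo={e,g}
  B5 li={g} lo={e,g}
  B6 li={e,g} lo={g}
  B7 li={e,g} lo={g}
  B8 li={g} lo=∅
  B9 li={g} lo=∅

Interfere edges:
  e — {g,h,m,z}
  g — {e,h,m,z}
  h — {e,g}
  m — {e,g,z}
  z — {e,g,m}

N(h) = ["e", "g"]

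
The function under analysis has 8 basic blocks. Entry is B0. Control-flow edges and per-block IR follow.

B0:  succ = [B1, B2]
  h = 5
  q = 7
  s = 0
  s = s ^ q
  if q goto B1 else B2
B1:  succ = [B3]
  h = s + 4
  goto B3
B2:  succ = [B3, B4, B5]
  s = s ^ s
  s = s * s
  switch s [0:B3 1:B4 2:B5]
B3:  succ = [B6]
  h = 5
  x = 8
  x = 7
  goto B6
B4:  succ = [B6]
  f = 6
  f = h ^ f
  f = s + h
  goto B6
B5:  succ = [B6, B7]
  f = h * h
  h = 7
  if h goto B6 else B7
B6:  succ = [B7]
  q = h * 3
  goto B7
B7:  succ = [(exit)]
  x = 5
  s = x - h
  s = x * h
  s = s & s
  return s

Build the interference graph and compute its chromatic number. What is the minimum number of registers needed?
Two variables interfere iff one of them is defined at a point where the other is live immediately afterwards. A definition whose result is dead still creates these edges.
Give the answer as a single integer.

Answer: 3

Analysis:
Block summaries:
  B0 def {h,q,s} use ∅
  B1 def {h} use {s}
  B2 def {s} use {s}
  B3 def {h,x} use ∅
  B4 def {f} use {h,s}
  B5 def {f,h} use {h}
  B6 def {q} use {h}
  B7 def {s,x} use {h}

Backward fixpoint:
  B0 li=∅ lo={h,s}
  B1 li={s} lo=∅
  B2 li={h,s} lo={h,s}
  B3 li=∅ lo={h}
  B4 li={h,s} lo={h}
  B5 li={h} lo={h}
  B6 li={h} lo={h}
  B7 li={h} lo=∅

Conflict graph:
  f — {h,s}
  h — {f,q,s,x}
  q — {h,s}
  s — {f,h,q,x}
  x — {h,s}

Colouring:
  clique {f,h,s} ⇒ need ≥ 3
  3-colouring: R0={h}  R1={s}  R2={f,q,x}
  χ = 3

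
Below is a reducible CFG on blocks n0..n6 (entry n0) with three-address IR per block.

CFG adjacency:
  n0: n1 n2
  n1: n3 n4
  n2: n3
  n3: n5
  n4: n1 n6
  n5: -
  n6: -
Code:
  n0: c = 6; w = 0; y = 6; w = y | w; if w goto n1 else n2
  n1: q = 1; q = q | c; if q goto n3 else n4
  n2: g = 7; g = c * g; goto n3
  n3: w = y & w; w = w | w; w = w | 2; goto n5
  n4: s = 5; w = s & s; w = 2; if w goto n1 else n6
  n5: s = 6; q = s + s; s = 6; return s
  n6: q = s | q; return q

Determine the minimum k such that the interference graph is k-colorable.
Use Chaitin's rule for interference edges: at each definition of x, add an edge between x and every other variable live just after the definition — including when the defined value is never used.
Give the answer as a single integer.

Answer: 5

Derivation:
def/use:
  n0: {c,w,y} / ∅
  n1: {q} / {c}
  n2: {g} / {c}
  n3: {w} / {w,y}
  n4: {s,w} / ∅
  n5: {q,s} / ∅
  n6: {q} / {q,s}

Backward fixpoint:
  n0 li=∅ lo={c,w,y}
  n1 li={c,w,y} lo={c,q,w,y}
  n2 li={c,w,y} lo={w,y}
  n3 li={w,y} lo=∅
  n4 li={c,q,y} lo={c,q,s,w,y}
  n5 li=∅ lo=∅
  n6 li={q,s} lo=∅

Conflict graph:
  c↔{g,q,s,w,y}
  g↔{c,w,y}
  q↔{c,s,w,y}
  s↔{c,q,w,y}
  w↔{c,g,q,s,y}
  y↔{c,g,q,s,w}

Chromatic number:
  {c,q,s,w,y} pairwise interfere (5-clique) ⇒ χ ≥ 5
  assign c→r0 g→r3 q→r3 s→r4 w→r1 y→r2 — no edge inside a register ⇒ χ ≤ 5
  χ = 5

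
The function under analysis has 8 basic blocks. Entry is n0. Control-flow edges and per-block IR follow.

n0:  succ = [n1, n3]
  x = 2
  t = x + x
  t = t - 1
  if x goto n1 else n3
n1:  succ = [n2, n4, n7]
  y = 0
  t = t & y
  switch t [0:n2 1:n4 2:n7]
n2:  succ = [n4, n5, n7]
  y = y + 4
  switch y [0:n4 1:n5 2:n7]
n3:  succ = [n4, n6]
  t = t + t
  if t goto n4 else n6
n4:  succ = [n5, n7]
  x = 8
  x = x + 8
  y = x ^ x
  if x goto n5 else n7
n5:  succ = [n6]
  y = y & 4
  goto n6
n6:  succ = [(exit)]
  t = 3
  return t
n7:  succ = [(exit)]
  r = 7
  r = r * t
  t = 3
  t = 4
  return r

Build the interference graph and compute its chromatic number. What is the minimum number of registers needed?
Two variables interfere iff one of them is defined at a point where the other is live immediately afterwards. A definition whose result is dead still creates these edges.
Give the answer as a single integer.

Per-block:
  n0: def={t,x} ue=∅
  n1: def={t,y} ue={t}
  n2: def={y} ue={y}
  n3: def={t} ue={t}
  n4: def={x,y} ue=∅
  n5: def={y} ue={y}
  n6: def={t} ue=∅
  n7: def={r,t} ue={t}

Backward fixpoint:
  live n0: ∅→{t}
  live n1: {t}→{t,y}
  live n2: {t,y}→{t,y}
  live n3: {t}→{t}
  live n4: {t}→{t,y}
  live n5: {y}→∅
  live n6: ∅→∅
  live n7: {t}→∅

Interfere edges:
  r: {t}
  t: {r,x,y}
  x: {t,y}
  y: {t,x}

Chromatic number:
  clique {t,x,y} ⇒ need ≥ 3
  assign r→c1 t→c0 x→c1 y→c2 — no edge inside a register ⇒ χ ≤ 3
  χ = 3

Answer: 3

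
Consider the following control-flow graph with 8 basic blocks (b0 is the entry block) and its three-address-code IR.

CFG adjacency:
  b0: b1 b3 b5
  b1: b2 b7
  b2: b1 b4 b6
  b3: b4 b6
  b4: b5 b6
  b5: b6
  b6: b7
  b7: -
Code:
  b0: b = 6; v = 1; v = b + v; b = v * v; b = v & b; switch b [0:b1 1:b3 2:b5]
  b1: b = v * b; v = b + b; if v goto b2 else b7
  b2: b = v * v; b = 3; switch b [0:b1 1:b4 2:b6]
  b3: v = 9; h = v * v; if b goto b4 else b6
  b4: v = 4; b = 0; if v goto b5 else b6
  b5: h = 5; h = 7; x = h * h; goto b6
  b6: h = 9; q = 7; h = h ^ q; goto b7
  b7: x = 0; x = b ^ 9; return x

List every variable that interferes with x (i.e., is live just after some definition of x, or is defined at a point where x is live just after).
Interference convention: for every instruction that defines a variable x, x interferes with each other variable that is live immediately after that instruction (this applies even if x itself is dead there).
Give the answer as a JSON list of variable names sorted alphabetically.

Answer: ["b"]

Analysis:
def/use:
  b0: def={b,v} ue=∅
  b1: def={b,v} ue={b,v}
  b2: def={b} ue={v}
  b3: def={h,v} ue={b}
  b4: def={b,v} ue=∅
  b5: def={h,x} ue=∅
  b6: def={h,q} ue=∅
  b7: def={x} ue={b}

Live sets:
  b0: in=∅ out={b,v}
  b1: in={b,v} out={b,v}
  b2: in={v} out={b,v}
  b3: in={b} out={b}
  b4: in=∅ out={b}
  b5: in={b} out={b}
  b6: in={b} out={b}
  b7: in={b} out=∅

Conflict graph:
  b — {h,q,v,x}
  h — {b,q}
  q — {b,h}
  v — {b}
  x — {b}

N(x) = ["b"]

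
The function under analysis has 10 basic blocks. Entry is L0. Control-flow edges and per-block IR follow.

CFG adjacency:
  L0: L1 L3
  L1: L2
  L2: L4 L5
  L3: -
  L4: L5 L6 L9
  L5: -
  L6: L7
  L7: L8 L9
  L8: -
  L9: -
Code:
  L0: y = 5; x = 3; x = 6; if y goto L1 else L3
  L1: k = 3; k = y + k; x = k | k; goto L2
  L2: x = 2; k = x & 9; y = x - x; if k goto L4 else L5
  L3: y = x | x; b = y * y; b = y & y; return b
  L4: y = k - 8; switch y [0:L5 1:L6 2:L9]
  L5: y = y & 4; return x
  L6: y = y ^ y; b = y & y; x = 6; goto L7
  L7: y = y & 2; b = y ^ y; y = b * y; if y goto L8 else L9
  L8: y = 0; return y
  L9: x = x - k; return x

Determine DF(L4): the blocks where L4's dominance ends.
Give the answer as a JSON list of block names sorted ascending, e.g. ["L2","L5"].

Answer: ["L5"]

Analysis:
idom tree: L1←L0 L2←L1 L3←L0 L4←L2 L5←L2 L6←L4 L7←L6 L8←L7 L9←L4
Dom∩ at merges:
  L5: preds {L2,L4}: {L0,L1,L2} ∩ {L0,L1,L2,L4} = {L0,L1,L2}; idom=L2
  L9: preds {L4,L7}: {L0,L1,L2,L4} ∩ {L0,L1,L2,L4,L6,L7} = {L0,L1,L2,L4}; idom=L4

DF derivation:
  L5←L2: walk · to L2
  L5←L4: walk L4 to L2
  L9←L4: walk · to L4
  L9←L7: walk L7→L6 to L4
  DF(L0)=∅
  DF(L1)=∅
  DF(L2)=∅
  DF(L3)=∅
  DF(L4)={L5}
  DF(L5)=∅
  DF(L6)={L9}
  DF(L7)={L9}
  DF(L8)=∅
  DF(L9)=∅

DF(L4) = ["L5"]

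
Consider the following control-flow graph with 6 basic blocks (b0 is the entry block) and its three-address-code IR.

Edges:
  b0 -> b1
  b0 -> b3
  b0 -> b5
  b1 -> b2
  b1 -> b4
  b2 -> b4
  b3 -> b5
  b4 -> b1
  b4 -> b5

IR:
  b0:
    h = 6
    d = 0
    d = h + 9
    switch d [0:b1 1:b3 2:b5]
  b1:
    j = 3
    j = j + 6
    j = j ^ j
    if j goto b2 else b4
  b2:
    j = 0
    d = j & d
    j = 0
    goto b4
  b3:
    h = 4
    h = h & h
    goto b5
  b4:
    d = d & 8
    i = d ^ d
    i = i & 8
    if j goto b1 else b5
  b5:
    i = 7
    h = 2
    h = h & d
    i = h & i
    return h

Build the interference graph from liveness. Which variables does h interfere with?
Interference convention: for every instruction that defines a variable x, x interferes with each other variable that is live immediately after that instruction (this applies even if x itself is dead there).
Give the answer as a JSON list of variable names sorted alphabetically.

Answer: ["d", "i"]

Analysis:
def/use:
  b0: {d,h} / ∅
  b1: {j} / ∅
  b2: {d,j} / {d}
  b3: {h} / ∅
  b4: {d,i} / {d,j}
  b5: {h,i} / {d}

Live sets:
  b0 li=∅ lo={d}
  b1 li={d} lo={d,j}
  b2 li={d} lo={d,j}
  b3 li={d} lo={d}
  b4 li={d,j} lo={d}
  b5 li={d} lo=∅

Interfere edges:
  d — {h,i,j}
  h — {d,i}
  i — {d,h,j}
  j — {d,i}

N(h) = ["d", "i"]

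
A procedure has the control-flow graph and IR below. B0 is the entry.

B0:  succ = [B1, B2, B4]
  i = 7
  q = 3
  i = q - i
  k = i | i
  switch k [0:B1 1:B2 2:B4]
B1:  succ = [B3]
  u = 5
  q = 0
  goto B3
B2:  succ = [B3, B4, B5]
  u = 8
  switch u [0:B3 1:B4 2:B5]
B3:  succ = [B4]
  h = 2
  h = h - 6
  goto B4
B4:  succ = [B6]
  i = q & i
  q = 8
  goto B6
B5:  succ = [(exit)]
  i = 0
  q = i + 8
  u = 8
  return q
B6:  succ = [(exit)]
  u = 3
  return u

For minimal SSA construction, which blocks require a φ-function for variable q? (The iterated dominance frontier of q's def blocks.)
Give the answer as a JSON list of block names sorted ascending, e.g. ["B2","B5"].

Answer: ["B3", "B4"]

Derivation:
idom tree: B1←B0 B2←B0 B3←B0 B4←B0 B5←B2 B6←B4
Join-block Dom:
  B3: preds {B1,B2}: {B0,B1} ∩ {B0,B2} = {B0}; idom=B0
  B4: preds {B0,B2,B3}: {B0} ∩ {B0,B2} ∩ {B0,B3} = {B0}; idom=B0

DF derivation:
  B3←B1: walk B1 to B0
  B3←B2: walk B2 to B0
  B4←B0: walk · to B0
  B4←B2: walk B2 to B0
  B4←B3: walk B3 to B0
  DF(B0)=∅
  DF(B1)={B3}
  DF(B2)={B3,B4}
  DF(B3)={B4}
  DF(B4)=∅
  DF(B5)=∅
  DF(B6)=∅

φ for q: defs {B0,B1,B4,B5}
  DF⁺ = {B3,B4}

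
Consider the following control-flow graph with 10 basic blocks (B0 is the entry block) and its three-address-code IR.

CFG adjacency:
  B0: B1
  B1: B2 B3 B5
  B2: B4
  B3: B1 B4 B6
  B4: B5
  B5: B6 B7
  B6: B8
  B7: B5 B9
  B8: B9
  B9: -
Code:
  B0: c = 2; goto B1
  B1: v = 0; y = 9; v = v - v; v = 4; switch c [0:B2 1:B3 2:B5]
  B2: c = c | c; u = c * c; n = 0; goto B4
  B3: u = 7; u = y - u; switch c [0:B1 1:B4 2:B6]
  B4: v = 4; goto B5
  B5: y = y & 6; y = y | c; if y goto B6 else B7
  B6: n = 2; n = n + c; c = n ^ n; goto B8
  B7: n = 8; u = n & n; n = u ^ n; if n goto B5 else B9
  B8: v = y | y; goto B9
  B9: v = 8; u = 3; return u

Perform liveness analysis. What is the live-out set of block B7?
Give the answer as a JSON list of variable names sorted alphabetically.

Answer: ["c", "y"]

Derivation:
Per-block:
  B0: {c} / ∅
  B1: {v,y} / {c}
  B2: {c,n,u} / {c}
  B3: {u} / {c,y}
  B4: {v} / ∅
  B5: {y} / {c,y}
  B6: {c,n} / {c}
  B7: {n,u} / ∅
  B8: {v} / {y}
  B9: {u,v} / ∅

Liveness:
  live B0: ∅→{c}
  live B1: {c}→{c,y}
  live B2: {c,y}→{c,y}
  live B3: {c,y}→{c,y}
  live B4: {c,y}→{c,y}
  live B5: {c,y}→{c,y}
  live B6: {c,y}→{y}
  live B7: {c,y}→{c,y}
  live B8: {y}→∅
  live B9: ∅→∅

live-out(B7) = ["c", "y"]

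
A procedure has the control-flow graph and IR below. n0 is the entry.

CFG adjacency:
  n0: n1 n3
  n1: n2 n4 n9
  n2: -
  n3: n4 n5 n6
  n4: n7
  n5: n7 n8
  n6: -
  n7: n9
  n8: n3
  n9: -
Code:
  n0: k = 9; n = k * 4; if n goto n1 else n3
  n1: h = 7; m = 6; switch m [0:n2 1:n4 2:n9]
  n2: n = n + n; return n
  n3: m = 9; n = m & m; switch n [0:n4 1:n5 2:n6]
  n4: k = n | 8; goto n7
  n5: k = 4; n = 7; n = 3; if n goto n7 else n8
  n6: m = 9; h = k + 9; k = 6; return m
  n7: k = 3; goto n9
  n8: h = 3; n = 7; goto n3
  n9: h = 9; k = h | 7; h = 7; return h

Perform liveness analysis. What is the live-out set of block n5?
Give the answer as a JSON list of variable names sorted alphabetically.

def/use:
  n0: def={k,n} ue=∅
  n1: def={h,m} ue=∅
  n2: def={n} ue={n}
  n3: def={m,n} ue=∅
  n4: def={k} ue={n}
  n5: def={k,n} ue=∅
  n6: def={h,k,m} ue={k}
  n7: def={k} ue=∅
  n8: def={h,n} ue=∅
  n9: def={h,k} ue=∅

Liveness:
  live n0: ∅→{k,n}
  live n1: {n}→{n}
  live n2: {n}→∅
  live n3: {k}→{k,n}
  live n4: {n}→∅
  live n5: ∅→{k}
  live n6: {k}→∅
  live n7: ∅→∅
  live n8: {k}→{k}
  live n9: ∅→∅

live-out(n5) = ["k"]

Answer: ["k"]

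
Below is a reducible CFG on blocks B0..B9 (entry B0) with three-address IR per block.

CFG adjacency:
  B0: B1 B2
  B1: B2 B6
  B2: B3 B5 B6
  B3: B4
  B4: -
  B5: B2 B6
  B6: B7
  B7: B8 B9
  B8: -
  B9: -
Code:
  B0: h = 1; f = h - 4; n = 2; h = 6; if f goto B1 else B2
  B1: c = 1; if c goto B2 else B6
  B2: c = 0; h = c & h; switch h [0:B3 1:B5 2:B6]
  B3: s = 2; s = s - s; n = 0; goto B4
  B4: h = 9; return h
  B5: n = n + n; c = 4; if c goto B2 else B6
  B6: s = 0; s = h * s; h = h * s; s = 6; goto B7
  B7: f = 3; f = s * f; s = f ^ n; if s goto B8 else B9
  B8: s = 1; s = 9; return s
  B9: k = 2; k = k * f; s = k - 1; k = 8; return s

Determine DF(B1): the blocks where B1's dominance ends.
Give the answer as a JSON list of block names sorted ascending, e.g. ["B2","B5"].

idom tree: B1←B0 B2←B0 B3←B2 B4←B3 B5←B2 B6←B0 B7←B6 B8←B7 B9←B7
Join-block Dom:
  B2: preds {B0,B1,B5}: {B0} ∩ {B0,B1} ∩ {B0,B2,B5} = {B0}; idom=B0
  B6: preds {B1,B2,B5}: {B0,B1} ∩ {B0,B2} ∩ {B0,B2,B5} = {B0}; idom=B0

DF walk-up:
  join B2 pred B0: · stop@B0
  join B2 pred B1: B1 stop@B0
  join B2 pred B5: B5→B2 stop@B0
  join B6 pred B1: B1 stop@B0
  join B6 pred B2: B2 stop@B0
  join B6 pred B5: B5→B2 stop@B0
  DF(B0)=∅
  DF(B1)={B2,B6}
  DF(B2)={B2,B6}
  DF(B3)=∅
  DF(B4)=∅
  DF(B5)={B2,B6}
  DF(B6)=∅
  DF(B7)=∅
  DF(B8)=∅
  DF(B9)=∅

DF(B1) = ["B2", "B6"]

Answer: ["B2", "B6"]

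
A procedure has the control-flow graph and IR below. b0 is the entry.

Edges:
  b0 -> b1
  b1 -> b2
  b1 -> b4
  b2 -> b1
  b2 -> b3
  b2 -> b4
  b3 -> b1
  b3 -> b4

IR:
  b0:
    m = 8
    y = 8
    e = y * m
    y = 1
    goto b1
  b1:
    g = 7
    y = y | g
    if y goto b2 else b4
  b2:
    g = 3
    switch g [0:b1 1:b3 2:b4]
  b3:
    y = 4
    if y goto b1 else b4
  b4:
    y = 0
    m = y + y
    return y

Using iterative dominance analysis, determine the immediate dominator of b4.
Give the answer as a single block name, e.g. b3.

idom tree: b1←b0 b2←b1 b3←b2 b4←b1
Dom at joins:
  b1: preds {b0,b2,b3}: {b0} ∩ {b0,b1,b2} ∩ {b0,b1,b2,b3} = {b0}; idom=b0
  b4: preds {b1,b2,b3}: {b0,b1} ∩ {b0,b1,b2} ∩ {b0,b1,b2,b3} = {b0,b1}; idom=b1

idom(b4) = b1

Answer: b1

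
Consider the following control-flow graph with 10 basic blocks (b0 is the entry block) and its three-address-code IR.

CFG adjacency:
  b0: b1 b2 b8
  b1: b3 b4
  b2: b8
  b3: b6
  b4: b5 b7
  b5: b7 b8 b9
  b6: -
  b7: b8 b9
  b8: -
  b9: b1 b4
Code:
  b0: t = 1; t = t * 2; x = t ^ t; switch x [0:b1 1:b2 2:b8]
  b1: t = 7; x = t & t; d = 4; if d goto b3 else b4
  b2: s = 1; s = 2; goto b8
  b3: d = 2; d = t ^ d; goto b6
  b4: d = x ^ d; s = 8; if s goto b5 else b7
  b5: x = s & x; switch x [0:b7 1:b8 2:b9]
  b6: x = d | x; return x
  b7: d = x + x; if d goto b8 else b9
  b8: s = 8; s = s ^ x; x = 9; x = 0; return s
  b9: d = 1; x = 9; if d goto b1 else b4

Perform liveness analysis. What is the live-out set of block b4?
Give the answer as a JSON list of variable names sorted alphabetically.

Answer: ["s", "x"]

Derivation:
Per-block:
  b0 def {t,x} use ∅
  b1 def {d,t,x} use ∅
  b2 def {s} use ∅
  b3 def {d} use {t}
  b4 def {d,s} use {d,x}
  b5 def {x} use {s,x}
  b6 def {x} use {d,x}
  b7 def {d} use {x}
  b8 def {s,x} use {x}
  b9 def {d,x} use ∅

Backward fixpoint:
  b0 li=∅ lo={x}
  b1 li=∅ lo={d,t,x}
  b2 li={x} lo={x}
  b3 li={t,x} lo={d,x}
  b4 li={d,x} lo={s,x}
  b5 li={s,x} lo={x}
  b6 li={d,x} lo=∅
  b7 li={x} lo={x}
  b8 li={x} lo=∅
  b9 li=∅ lo={d,x}

live-out(b4) = ["s", "x"]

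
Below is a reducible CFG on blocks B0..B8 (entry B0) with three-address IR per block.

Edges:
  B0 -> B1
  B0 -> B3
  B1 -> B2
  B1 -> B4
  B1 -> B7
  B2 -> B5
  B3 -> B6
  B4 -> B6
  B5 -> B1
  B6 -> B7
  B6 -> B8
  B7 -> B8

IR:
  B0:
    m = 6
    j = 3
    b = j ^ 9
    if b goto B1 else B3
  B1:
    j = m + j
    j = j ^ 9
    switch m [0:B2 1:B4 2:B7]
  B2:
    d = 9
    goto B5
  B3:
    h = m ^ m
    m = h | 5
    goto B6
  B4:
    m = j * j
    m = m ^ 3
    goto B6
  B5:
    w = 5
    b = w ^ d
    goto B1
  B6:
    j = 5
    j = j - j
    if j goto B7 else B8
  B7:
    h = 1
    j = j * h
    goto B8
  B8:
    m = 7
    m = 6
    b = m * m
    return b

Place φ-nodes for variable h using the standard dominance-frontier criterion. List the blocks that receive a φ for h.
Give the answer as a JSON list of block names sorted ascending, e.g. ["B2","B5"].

Answer: ["B6", "B7", "B8"]

Working:
idom tree: B1←B0 B2←B1 B3←B0 B4←B1 B5←B2 B6←B0 B7←B0 B8←B0
Dom∩ at merges:
  B1: preds {B0,B5}: {B0} ∩ {B0,B1,B2,B5} = {B0}; idom=B0
  B6: preds {B3,B4}: {B0,B3} ∩ {B0,B1,B4} = {B0}; idom=B0
  B7: preds {B1,B6}: {B0,B1} ∩ {B0,B6} = {B0}; idom=B0
  B8: preds {B6,B7}: {B0,B6} ∩ {B0,B7} = {B0}; idom=B0

DF derivation:
  B1←B0: walk · to B0
  B1←B5: walk B5→B2→B1 to B0
  B6←B3: walk B3 to B0
  B6←B4: walk B4→B1 to B0
  B7←B1: walk B1 to B0
  B7←B6: walk B6 to B0
  B8←B6: walk B6 to B0
  B8←B7: walk B7 to B0
  B0: DF=∅
  B1: DF={B1,B6,B7}
  B2: DF={B1}
  B3: DF={B6}
  B4: DF={B6}
  B5: DF={B1}
  B6: DF={B7,B8}
  B7: DF={B8}
  B8: DF=∅

φ for h: defs {B3,B7}
  DF⁺ = {B6,B7,B8}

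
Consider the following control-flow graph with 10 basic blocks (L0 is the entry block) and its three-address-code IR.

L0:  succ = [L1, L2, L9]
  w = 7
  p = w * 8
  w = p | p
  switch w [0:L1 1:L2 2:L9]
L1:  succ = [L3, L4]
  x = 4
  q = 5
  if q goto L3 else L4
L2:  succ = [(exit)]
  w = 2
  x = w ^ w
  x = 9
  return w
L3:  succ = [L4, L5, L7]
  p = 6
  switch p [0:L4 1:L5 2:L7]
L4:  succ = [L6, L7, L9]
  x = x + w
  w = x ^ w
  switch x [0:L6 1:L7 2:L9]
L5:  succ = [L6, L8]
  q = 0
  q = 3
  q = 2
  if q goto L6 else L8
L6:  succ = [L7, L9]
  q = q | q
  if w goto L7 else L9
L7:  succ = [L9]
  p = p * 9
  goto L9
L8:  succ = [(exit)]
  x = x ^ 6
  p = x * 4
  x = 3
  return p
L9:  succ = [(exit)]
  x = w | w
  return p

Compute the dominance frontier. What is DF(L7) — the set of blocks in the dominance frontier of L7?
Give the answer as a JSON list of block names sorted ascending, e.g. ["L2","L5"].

idom tree: L1←L0 L2←L0 L3←L1 L4←L1 L5←L3 L6←L1 L7←L1 L8←L5 L9←L0
Dom∩ at merges:
  L4: preds {L1,L3}: {L0,L1} ∩ {L0,L1,L3} = {L0,L1}; idom=L1
  L6: preds {L4,L5}: {L0,L1,L4} ∩ {L0,L1,L3,L5} = {L0,L1}; idom=L1
  L7: preds {L3,L4,L6}: {L0,L1,L3} ∩ {L0,L1,L4} ∩ {L0,L1,L6} = {L0,L1}; idom=L1
  L9: preds {L0,L4,L6,L7}: {L0} ∩ {L0,L1,L4} ∩ {L0,L1,L6} ∩ {L0,L1,L7} = {L0}; idom=L0

Frontier:
  L4←L1: walk · to L1
  L4←L3: walk L3 to L1
  L6←L4: walk L4 to L1
  L6←L5: walk L5→L3 to L1
  L7←L3: walk L3 to L1
  L7←L4: walk L4 to L1
  L7←L6: walk L6 to L1
  L9←L0: walk · to L0
  L9←L4: walk L4→L1 to L0
  L9←L6: walk L6→L1 to L0
  L9←L7: walk L7→L1 to L0
  L0 → ∅
  L1 → {L9}
  L2 → ∅
  L3 → {L4,L6,L7}
  L4 → {L6,L7,L9}
  L5 → {L6}
  L6 → {L7,L9}
  L7 → {L9}
  L8 → ∅
  L9 → ∅

DF(L7) = ["L9"]

Answer: ["L9"]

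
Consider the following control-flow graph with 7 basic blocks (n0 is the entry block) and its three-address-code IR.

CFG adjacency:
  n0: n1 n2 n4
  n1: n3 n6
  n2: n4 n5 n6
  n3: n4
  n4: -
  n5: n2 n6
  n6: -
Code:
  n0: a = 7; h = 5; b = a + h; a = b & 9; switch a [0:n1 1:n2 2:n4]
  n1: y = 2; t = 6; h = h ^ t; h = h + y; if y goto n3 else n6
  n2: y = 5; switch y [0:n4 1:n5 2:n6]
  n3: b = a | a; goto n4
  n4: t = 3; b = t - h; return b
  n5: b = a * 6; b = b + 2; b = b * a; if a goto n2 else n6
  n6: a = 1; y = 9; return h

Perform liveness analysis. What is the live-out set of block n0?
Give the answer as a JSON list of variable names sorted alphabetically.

Block summaries:
  n0: def={a,b,h} ue=∅
  n1: def={h,t,y} ue={h}
  n2: def={y} ue=∅
  n3: def={b} ue={a}
  n4: def={b,t} ue={h}
  n5: def={b} ue={a}
  n6: def={a,y} ue={h}

Live sets:
  live n0: ∅→{a,h}
  live n1: {a,h}→{a,h}
  live n2: {a,h}→{a,h}
  live n3: {a,h}→{h}
  live n4: {h}→∅
  live n5: {a,h}→{a,h}
  live n6: {h}→∅

live-out(n0) = ["a", "h"]

Answer: ["a", "h"]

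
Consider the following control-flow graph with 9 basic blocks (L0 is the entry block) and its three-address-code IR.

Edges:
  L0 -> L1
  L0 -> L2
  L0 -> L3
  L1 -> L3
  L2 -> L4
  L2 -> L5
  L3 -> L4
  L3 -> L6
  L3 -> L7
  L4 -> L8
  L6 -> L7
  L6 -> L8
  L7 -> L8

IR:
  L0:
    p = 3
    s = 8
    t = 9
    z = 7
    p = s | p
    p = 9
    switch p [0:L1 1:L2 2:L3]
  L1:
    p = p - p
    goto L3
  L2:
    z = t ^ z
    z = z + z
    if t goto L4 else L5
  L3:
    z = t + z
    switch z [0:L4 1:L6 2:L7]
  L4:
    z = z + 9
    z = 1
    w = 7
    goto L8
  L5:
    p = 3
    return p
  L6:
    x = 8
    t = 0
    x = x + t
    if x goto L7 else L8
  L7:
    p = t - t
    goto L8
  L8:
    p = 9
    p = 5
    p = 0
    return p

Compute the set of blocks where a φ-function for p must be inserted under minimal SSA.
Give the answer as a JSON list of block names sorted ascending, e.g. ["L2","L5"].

idom tree: L1←L0 L2←L0 L3←L0 L4←L0 L5←L2 L6←L3 L7←L3 L8←L0
Dom∩ at merges:
  L3: preds {L0,L1}: {L0} ∩ {L0,L1} = {L0}; idom=L0
  L4: preds {L2,L3}: {L0,L2} ∩ {L0,L3} = {L0}; idom=L0
  L7: preds {L3,L6}: {L0,L3} ∩ {L0,L3,L6} = {L0,L3}; idom=L3
  L8: preds {L4,L6,L7}: {L0,L4} ∩ {L0,L3,L6} ∩ {L0,L3,L7} = {L0}; idom=L0

Frontier:
  join L3 pred L0: · stop@L0
  join L3 pred L1: L1 stop@L0
  join L4 pred L2: L2 stop@L0
  join L4 pred L3: L3 stop@L0
  join L7 pred L3: · stop@L3
  join L7 pred L6: L6 stop@L3
  join L8 pred L4: L4 stop@L0
  join L8 pred L6: L6→L3 stop@L0
  join L8 pred L7: L7→L3 stop@L0
  L0 → ∅
  L1 → {L3}
  L2 → {L4}
  L3 → {L4,L8}
  L4 → {L8}
  L5 → ∅
  L6 → {L7,L8}
  L7 → {L8}
  L8 → ∅

φ for p: defs {L0,L1,L5,L7,L8}
  DF⁺ = {L3,L4,L8}

Answer: ["L3", "L4", "L8"]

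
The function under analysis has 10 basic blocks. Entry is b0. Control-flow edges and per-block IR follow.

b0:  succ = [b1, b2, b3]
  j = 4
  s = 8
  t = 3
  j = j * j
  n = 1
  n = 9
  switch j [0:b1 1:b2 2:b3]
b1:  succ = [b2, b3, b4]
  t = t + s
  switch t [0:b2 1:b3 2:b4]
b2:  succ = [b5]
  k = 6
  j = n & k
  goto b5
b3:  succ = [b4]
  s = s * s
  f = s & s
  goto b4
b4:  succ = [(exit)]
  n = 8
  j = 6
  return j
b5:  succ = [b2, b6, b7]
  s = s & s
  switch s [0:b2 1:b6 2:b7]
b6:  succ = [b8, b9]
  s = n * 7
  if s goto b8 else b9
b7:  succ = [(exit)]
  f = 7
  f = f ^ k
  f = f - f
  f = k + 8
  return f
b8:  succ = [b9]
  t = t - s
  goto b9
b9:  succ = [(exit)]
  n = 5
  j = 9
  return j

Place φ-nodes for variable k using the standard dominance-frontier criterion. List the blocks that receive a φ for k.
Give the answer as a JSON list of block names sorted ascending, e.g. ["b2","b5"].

idom tree: b1←b0 b2←b0 b3←b0 b4←b0 b5←b2 b6←b5 b7←b5 b8←b6 b9←b6
Dom at joins:
  b2: preds {b0,b1,b5}: {b0} ∩ {b0,b1} ∩ {b0,b2,b5} = {b0}; idom=b0
  b3: preds {b0,b1}: {b0} ∩ {b0,b1} = {b0}; idom=b0
  b4: preds {b1,b3}: {b0,b1} ∩ {b0,b3} = {b0}; idom=b0
  b9: preds {b6,b8}: {b0,b2,b5,b6} ∩ {b0,b2,b5,b6,b8} = {b0,b2,b5,b6}; idom=b6

DF derivation:
  b2←b0: walk · to b0
  b2←b1: walk b1 to b0
  b2←b5: walk b5→b2 to b0
  b3←b0: walk · to b0
  b3←b1: walk b1 to b0
  b4←b1: walk b1 to b0
  b4←b3: walk b3 to b0
  b9←b6: walk · to b6
  b9←b8: walk b8 to b6
  b0: DF=∅
  b1: DF={b2,b3,b4}
  b2: DF={b2}
  b3: DF={b4}
  b4: DF=∅
  b5: DF={b2}
  b6: DF=∅
  b7: DF=∅
  b8: DF={b9}
  b9: DF=∅

φ for k: defs {b2}
  DF⁺ = {b2}

Answer: ["b2"]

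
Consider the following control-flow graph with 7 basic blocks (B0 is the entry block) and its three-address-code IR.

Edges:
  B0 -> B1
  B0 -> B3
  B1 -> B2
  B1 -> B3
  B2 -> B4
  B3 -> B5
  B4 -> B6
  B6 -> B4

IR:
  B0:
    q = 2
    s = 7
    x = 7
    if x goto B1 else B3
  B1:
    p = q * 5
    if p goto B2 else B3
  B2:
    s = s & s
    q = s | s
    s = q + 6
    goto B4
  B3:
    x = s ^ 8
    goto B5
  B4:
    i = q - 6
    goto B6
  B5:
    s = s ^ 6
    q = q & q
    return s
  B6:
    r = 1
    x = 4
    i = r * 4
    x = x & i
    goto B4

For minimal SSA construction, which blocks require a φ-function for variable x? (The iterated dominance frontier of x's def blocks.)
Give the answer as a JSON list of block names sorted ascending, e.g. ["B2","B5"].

Answer: ["B4"]

Derivation:
idom tree: B1←B0 B2←B1 B3←B0 B4←B2 B5←B3 B6←B4
Dom at joins:
  B3: preds {B0,B1}: {B0} ∩ {B0,B1} = {B0}; idom=B0
  B4: preds {B2,B6}: {B0,B1,B2} ∩ {B0,B1,B2,B4,B6} = {B0,B1,B2}; idom=B2

DF derivation:
  join B3 pred B0: · stop@B0
  join B3 pred B1: B1 stop@B0
  join B4 pred B2: · stop@B2
  join B4 pred B6: B6→B4 stop@B2
  B0: DF=∅
  B1: DF={B3}
  B2: DF=∅
  B3: DF=∅
  B4: DF={B4}
  B5: DF=∅
  B6: DF={B4}

φ for x: defs {B0,B3,B6}
  DF⁺ = {B4}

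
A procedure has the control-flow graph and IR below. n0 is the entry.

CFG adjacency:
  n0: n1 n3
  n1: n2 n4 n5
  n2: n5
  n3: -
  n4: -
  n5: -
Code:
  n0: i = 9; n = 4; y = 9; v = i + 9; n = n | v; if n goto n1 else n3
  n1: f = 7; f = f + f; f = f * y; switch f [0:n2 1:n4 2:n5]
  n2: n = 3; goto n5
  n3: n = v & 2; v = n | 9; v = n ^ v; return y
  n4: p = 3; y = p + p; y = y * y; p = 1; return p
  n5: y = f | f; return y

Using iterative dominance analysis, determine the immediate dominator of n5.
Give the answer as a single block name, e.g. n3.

Answer: n1

Derivation:
idom tree: n1←n0 n2←n1 n3←n0 n4←n1 n5←n1
Dom∩ at merges:
  n5: preds {n1,n2}: {n0,n1} ∩ {n0,n1,n2} = {n0,n1}; idom=n1

idom(n5) = n1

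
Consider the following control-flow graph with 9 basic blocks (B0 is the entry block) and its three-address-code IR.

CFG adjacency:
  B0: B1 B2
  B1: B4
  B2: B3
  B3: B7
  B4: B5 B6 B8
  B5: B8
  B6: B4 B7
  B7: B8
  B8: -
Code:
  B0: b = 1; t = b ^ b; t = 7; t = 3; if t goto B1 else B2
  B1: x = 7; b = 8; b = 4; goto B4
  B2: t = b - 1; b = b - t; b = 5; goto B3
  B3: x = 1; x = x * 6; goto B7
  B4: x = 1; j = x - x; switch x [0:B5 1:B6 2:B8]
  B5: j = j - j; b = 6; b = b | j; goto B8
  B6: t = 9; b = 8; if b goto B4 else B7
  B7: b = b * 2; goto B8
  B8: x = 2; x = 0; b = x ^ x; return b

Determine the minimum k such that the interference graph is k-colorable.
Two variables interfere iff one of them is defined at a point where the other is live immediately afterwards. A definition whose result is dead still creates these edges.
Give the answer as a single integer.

Answer: 3

Analysis:
Block summaries:
  B0: def={b,t} ue=∅
  B1: def={b,x} ue=∅
  B2: def={b,t} ue={b}
  B3: def={x} ue=∅
  B4: def={j,x} ue=∅
  B5: def={b,j} ue={j}
  B6: def={b,t} ue=∅
  B7: def={b} ue={b}
  B8: def={b,x} ue=∅

Live sets:
  B0 li=∅ lo={b}
  B1 li=∅ lo=∅
  B2 li={b} lo={b}
  B3 li={b} lo={b}
  B4 li=∅ lo={j}
  B5 li={j} lo=∅
  B6 li=∅ lo={b}
  B7 li={b} lo=∅
  B8 li=∅ lo=∅

Conflict graph:
  b↔{j,t,x}
  j↔{b,x}
  t↔{b}
  x↔{b,j}

Registers:
  {b,j,x} pairwise interfere (3-clique) ⇒ χ ≥ 3
  assign b→c0 j→c1 t→c1 x→c2 — no edge inside a register ⇒ χ ≤ 3
  χ = 3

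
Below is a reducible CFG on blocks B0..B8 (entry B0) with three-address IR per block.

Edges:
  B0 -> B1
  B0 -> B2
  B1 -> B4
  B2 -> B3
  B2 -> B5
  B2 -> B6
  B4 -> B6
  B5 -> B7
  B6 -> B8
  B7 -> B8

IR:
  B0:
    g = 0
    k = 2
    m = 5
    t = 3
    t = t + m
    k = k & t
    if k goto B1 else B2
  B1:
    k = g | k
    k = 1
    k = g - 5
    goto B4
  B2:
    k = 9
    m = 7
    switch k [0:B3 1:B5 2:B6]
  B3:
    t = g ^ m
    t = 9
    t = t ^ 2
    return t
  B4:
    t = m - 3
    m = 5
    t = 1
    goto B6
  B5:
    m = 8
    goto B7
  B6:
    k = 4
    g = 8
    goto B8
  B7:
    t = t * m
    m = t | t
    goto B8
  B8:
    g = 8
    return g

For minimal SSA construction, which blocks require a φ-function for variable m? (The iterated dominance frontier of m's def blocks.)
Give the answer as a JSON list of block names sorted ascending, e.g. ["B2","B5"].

idom tree: B1←B0 B2←B0 B3←B2 B4←B1 B5←B2 B6←B0 B7←B5 B8←B0
Join-block Dom:
  B6: preds {B2,B4}: {B0,B2} ∩ {B0,B1,B4} = {B0}; idom=B0
  B8: preds {B6,B7}: {B0,B6} ∩ {B0,B2,B5,B7} = {B0}; idom=B0

DF derivation:
  join B6 pred B2: B2 stop@B0
  join B6 pred B4: B4→B1 stop@B0
  join B8 pred B6: B6 stop@B0
  join B8 pred B7: B7→B5→B2 stop@B0
  DF(B0)=∅
  DF(B1)={B6}
  DF(B2)={B6,B8}
  DF(B3)=∅
  DF(B4)={B6}
  DF(B5)={B8}
  DF(B6)={B8}
  DF(B7)={B8}
  DF(B8)=∅

φ for m: defs {B0,B2,B4,B5,B7}
  DF⁺ = {B6,B8}

Answer: ["B6", "B8"]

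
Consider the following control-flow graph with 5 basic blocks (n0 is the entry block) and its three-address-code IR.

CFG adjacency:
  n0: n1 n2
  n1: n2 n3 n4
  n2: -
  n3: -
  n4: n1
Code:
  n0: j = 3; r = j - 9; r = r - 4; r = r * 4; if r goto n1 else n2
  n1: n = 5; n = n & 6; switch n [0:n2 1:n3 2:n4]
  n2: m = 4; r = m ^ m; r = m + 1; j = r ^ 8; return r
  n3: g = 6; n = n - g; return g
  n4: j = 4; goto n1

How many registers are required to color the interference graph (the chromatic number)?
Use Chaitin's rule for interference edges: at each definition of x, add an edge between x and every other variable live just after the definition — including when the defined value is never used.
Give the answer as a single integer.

Answer: 2

Working:
def/use:
  n0 def {j,r} use ∅
  n1 def {n} use ∅
  n2 def {j,m,r} use ∅
  n3 def {g,n} use {n}
  n4 def {j} use ∅

Live sets:
  live n0: ∅→∅
  live n1: ∅→{n}
  live n2: ∅→∅
  live n3: {n}→∅
  live n4: ∅→∅

Conflict graph:
  g↔{n}
  j↔{r}
  m↔{r}
  n↔{g}
  r↔{j,m}

Registers:
  lower bound: {g,n} mutually conflict ⇒ χ ≥ 2
  assign g→R0 j→R1 m→R1 n→R1 r→R0 — no edge inside a register ⇒ χ ≤ 2
  χ = 2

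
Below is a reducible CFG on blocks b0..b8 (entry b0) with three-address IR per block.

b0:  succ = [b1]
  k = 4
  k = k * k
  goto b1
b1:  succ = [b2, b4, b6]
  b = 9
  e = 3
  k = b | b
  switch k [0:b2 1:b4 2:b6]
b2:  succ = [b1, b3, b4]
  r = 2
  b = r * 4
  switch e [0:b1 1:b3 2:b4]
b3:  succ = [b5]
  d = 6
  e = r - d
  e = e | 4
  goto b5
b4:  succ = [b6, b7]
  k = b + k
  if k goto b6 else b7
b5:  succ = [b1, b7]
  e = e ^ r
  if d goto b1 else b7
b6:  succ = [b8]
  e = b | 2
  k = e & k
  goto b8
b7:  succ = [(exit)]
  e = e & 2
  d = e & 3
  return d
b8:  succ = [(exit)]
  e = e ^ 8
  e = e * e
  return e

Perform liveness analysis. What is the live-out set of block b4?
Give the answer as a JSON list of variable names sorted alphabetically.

Answer: ["b", "e", "k"]

Working:
Block summaries:
  b0: def={k} ue=∅
  b1: def={b,e,k} ue=∅
  b2: def={b,r} ue={e}
  b3: def={d,e} ue={r}
  b4: def={k} ue={b,k}
  b5: def={e} ue={d,e,r}
  b6: def={e,k} ue={b,k}
  b7: def={d,e} ue={e}
  b8: def={e} ue={e}

Liveness:
  b0: in=∅ out=∅
  b1: in=∅ out={b,e,k}
  b2: in={e,k} out={b,e,k,r}
  b3: in={r} out={d,e,r}
  b4: in={b,e,k} out={b,e,k}
  b5: in={d,e,r} out={e}
  b6: in={b,k} out={e}
  b7: in={e} out=∅
  b8: in={e} out=∅

live-out(b4) = ["b", "e", "k"]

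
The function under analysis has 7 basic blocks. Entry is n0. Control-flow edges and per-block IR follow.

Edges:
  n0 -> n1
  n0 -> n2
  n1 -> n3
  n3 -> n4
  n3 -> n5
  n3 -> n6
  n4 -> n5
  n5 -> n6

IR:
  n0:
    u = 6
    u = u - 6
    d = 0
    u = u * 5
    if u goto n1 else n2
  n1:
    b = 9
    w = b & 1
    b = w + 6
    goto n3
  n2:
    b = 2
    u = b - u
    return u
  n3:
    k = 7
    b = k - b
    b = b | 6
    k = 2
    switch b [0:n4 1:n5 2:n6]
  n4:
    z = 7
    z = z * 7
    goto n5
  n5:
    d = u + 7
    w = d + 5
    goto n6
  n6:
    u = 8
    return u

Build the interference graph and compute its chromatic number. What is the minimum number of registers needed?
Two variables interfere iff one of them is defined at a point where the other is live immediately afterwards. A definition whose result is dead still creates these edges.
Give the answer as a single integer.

Answer: 3

Derivation:
def/use:
  n0 def {d,u} use ∅
  n1 def {b,w} use ∅
  n2 def {b,u} use {u}
  n3 def {b,k} use {b}
  n4 def {z} use ∅
  n5 def {d,w} use {u}
  n6 def {u} use ∅

Backward fixpoint:
  n0: in=∅ out={u}
  n1: in={u} out={b,u}
  n2: in={u} out=∅
  n3: in={b,u} out={u}
  n4: in={u} out={u}
  n5: in={u} out=∅
  n6: in=∅ out=∅

Conflict graph:
  b↔{k,u}
  d↔{u}
  k↔{b,u}
  u↔{b,d,k,w,z}
  w↔{u}
  z↔{u}

Registers:
  clique {b,k,u} ⇒ need ≥ 3
  3-colouring: c0={u}  c1={b,d,w,z}  c2={k}
  χ = 3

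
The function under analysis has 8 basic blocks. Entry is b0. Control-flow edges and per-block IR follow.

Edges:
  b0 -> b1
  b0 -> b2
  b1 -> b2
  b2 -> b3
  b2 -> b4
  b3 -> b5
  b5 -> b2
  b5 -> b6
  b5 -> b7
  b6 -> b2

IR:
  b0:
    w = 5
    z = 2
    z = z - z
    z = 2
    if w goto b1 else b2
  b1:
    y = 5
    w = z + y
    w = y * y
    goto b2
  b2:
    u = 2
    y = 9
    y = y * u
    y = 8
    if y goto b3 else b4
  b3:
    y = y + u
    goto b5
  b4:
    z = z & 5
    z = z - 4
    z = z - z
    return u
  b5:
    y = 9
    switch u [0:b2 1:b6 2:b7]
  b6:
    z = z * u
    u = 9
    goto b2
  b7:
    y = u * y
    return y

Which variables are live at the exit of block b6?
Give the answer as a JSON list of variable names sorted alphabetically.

Block summaries:
  b0 def {w,z} use ∅
  b1 def {w,y} use {z}
  b2 def {u,y} use ∅
  b3 def {y} use {u,y}
  b4 def {z} use {u,z}
  b5 def {y} use {u}
  b6 def {u,z} use {u,z}
  b7 def {y} use {u,y}

Liveness:
  b0: in=∅ out={z}
  b1: in={z} out={z}
  b2: in={z} out={u,y,z}
  b3: in={u,y,z} out={u,z}
  b4: in={u,z} out=∅
  b5: in={u,z} out={u,y,z}
  b6: in={u,z} out={z}
  b7: in={u,y} out=∅

live-out(b6) = ["z"]

Answer: ["z"]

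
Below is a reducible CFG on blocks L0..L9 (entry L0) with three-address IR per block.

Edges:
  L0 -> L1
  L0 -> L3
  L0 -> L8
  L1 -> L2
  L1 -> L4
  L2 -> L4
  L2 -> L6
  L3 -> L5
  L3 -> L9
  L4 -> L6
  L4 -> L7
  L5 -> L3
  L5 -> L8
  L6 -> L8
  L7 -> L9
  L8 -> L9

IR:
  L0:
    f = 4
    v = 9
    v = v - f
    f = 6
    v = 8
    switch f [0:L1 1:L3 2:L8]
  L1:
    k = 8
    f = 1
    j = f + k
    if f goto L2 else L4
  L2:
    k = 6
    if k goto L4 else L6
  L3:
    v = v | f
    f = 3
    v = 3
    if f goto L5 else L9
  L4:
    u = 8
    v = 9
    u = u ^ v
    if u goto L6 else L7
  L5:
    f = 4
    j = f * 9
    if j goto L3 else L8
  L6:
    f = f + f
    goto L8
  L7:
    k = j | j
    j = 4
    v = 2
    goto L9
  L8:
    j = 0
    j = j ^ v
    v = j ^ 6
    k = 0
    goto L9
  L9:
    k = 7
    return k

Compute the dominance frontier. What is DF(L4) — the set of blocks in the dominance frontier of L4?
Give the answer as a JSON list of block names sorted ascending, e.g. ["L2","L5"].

Answer: ["L6", "L9"]

Analysis:
idom tree: L1←L0 L2←L1 L3←L0 L4←L1 L5←L3 L6←L1 L7←L4 L8←L0 L9←L0
Join-block Dom:
  L3: preds {L0,L5}: {L0} ∩ {L0,L3,L5} = {L0}; idom=L0
  L4: preds {L1,L2}: {L0,L1} ∩ {L0,L1,L2} = {L0,L1}; idom=L1
  L6: preds {L2,L4}: {L0,L1,L2} ∩ {L0,L1,L4} = {L0,L1}; idom=L1
  L8: preds {L0,L5,L6}: {L0} ∩ {L0,L3,L5} ∩ {L0,L1,L6} = {L0}; idom=L0
  L9: preds {L3,L7,L8}: {L0,L3} ∩ {L0,L1,L4,L7} ∩ {L0,L8} = {L0}; idom=L0

DF walk-up:
  join L3 pred L0: · stop@L0
  join L3 pred L5: L5→L3 stop@L0
  join L4 pred L1: · stop@L1
  join L4 pred L2: L2 stop@L1
  join L6 pred L2: L2 stop@L1
  join L6 pred L4: L4 stop@L1
  join L8 pred L0: · stop@L0
  join L8 pred L5: L5→L3 stop@L0
  join L8 pred L6: L6→L1 stop@L0
  join L9 pred L3: L3 stop@L0
  join L9 pred L7: L7→L4→L1 stop@L0
  join L9 pred L8: L8 stop@L0
  DF(L0)=∅
  DF(L1)={L8,L9}
  DF(L2)={L4,L6}
  DF(L3)={L3,L8,L9}
  DF(L4)={L6,L9}
  DF(L5)={L3,L8}
  DF(L6)={L8}
  DF(L7)={L9}
  DF(L8)={L9}
  DF(L9)=∅

DF(L4) = ["L6", "L9"]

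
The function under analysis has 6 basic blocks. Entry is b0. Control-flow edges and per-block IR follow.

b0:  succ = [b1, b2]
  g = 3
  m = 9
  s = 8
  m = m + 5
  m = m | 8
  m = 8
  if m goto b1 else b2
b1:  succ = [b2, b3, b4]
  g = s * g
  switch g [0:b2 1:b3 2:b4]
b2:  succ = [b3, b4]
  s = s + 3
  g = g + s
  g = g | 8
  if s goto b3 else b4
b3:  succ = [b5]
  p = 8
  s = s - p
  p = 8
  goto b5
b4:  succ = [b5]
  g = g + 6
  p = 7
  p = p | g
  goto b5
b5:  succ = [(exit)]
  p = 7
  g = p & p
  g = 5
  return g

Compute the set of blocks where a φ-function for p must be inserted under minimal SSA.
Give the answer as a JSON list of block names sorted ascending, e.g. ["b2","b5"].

idom tree: b1←b0 b2←b0 b3←b0 b4←b0 b5←b0
Dom∩ at merges:
  b2: preds {b0,b1}: {b0} ∩ {b0,b1} = {b0}; idom=b0
  b3: preds {b1,b2}: {b0,b1} ∩ {b0,b2} = {b0}; idom=b0
  b4: preds {b1,b2}: {b0,b1} ∩ {b0,b2} = {b0}; idom=b0
  b5: preds {b3,b4}: {b0,b3} ∩ {b0,b4} = {b0}; idom=b0

Frontier:
  b2←b0: walk · to b0
  b2←b1: walk b1 to b0
  b3←b1: walk b1 to b0
  b3←b2: walk b2 to b0
  b4←b1: walk b1 to b0
  b4←b2: walk b2 to b0
  b5←b3: walk b3 to b0
  b5←b4: walk b4 to b0
  DF(b0)=∅
  DF(b1)={b2,b3,b4}
  DF(b2)={b3,b4}
  DF(b3)={b5}
  DF(b4)={b5}
  DF(b5)=∅

φ for p: defs {b3,b4,b5}
  DF⁺ = {b5}

Answer: ["b5"]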